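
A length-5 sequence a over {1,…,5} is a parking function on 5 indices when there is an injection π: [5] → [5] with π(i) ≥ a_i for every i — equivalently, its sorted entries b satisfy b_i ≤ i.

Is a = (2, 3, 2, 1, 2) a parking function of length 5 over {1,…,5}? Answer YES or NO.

YES

Sorted: b = (1, 2, 2, 2, 3).
  b_1=1 ≤ 1
  b_2=2 ≤ 2
  b_3=2 ≤ 3
  b_4=2 ≤ 4
  b_5=3 ≤ 5
All bounds hold ⇒ YES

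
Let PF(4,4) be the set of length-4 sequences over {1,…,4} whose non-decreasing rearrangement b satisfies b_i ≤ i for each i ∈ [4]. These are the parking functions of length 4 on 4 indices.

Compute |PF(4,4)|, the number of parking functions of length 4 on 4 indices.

125

Count = (4+1−4)·(4+1)^{4−1} = 1×125 = 125 (Konheim–Weiss)
One tuple (3,1,2,3) → sorted (1,2,3,3): b_i ≤ i ∀i, a PF.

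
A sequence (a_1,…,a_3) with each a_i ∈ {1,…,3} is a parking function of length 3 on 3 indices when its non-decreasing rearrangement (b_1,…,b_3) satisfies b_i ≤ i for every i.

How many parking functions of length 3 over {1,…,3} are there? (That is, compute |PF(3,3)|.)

16

#PF = (3−3+1)·(3+1)^(3−1) = 1×16 = 16 (Pollak)
Check (1,1,1) → sorted (1,1,1): b_i ≤ i ∀i, a PF.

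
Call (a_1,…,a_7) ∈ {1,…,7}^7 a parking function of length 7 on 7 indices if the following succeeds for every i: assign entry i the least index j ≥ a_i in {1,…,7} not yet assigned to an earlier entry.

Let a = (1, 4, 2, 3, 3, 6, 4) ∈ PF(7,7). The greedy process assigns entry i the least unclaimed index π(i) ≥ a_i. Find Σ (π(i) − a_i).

5

Σπ = 28 ({1..7} each once); Σa = 1+4+2+3+3+6+4 = 23; disp = 28−23 = 5.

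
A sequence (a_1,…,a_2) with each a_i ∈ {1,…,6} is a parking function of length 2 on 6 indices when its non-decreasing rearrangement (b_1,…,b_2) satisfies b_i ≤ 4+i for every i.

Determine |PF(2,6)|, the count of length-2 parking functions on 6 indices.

|PF| = (6+1−2)·(6+1)^{2−1} = 5×7 = 35 (Konheim–Weiss)
Check (5,6) → sorted (5,6): b_i ≤ 4+i ∀i, a PF.

35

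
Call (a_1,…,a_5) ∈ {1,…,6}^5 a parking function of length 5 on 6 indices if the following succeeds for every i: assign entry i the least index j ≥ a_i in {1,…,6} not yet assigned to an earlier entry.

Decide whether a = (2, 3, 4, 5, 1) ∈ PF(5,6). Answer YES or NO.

YES

Order a: b = (1, 2, 3, 4, 5).
  b_1=1 ≤ 2
  b_2=2 ≤ 3
  b_3=3 ≤ 4
  b_4=4 ≤ 5
  b_5=5 ≤ 6
All bounds hold ⇒ YES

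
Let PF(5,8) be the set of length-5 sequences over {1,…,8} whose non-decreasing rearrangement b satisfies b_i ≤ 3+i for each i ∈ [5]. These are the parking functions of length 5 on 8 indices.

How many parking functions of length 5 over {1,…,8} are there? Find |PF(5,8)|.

26244

|PF| = (8+1−5)·(8+1)^{5−1} = 4 · 6561 = 26244 (Konheim–Weiss)
One tuple (2,1,5,6,7) → sorted (1,2,5,6,7): b_i ≤ 3+i ∀i, a PF.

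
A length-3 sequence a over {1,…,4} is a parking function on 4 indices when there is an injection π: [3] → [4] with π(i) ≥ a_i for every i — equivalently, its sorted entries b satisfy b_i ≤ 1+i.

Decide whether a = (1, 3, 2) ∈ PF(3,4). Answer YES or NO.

YES

Rearranged: b = (1, 2, 3).
  b_1=1 ≤ 2
  b_2=2 ≤ 3
  b_3=3 ≤ 4
All bounds hold ⇒ YES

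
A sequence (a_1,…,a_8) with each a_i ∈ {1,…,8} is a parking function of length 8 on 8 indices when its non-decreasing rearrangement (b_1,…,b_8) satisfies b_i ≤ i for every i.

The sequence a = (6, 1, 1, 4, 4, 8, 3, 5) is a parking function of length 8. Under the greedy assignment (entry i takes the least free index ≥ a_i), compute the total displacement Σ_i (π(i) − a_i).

4

Σπ = 8·9/2 = 36 (π permutes [8]); Σa = 6+1+1+4+4+8+3+5 = 32; disp = 36−32 = 4.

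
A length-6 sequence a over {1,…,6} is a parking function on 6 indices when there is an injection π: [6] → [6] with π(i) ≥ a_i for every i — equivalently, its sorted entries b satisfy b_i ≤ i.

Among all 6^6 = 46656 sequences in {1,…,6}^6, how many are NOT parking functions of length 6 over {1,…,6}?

29849

#PF = 1·7^5 = 1·16807 = 16807 [KW]
E.g. (6,5,6,6,6,2) → sorted (2,5,6,6,6,6): b_1=2>1, not a PF.
Total 46656; non-PF = 46656−16807 = 29849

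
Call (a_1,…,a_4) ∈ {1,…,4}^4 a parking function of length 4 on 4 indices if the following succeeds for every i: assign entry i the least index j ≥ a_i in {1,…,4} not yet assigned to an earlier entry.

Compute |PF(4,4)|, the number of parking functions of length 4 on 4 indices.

125

|PF(4,4)| = 1·5^3 = 1×125 = 125 [KW]
Check (3,1,4,2) → sorted (1,2,3,4): b_i ≤ i ∀i, a PF.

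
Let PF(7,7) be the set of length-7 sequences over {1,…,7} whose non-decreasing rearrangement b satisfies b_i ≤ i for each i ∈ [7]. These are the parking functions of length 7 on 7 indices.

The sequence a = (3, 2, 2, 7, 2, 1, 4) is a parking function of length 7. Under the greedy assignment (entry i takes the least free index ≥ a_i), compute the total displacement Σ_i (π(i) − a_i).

Σπ = 28 ({1..7} each once); Σa = 3+2+2+7+2+1+4 = 21; disp = 28−21 = 7.

7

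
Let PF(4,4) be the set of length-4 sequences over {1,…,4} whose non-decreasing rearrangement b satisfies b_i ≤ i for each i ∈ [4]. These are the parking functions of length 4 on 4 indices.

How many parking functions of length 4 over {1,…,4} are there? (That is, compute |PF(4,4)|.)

125

#PF = 1·5^3 = 1·125 = 125
One tuple (1,3,2,1) → sorted (1,1,2,3): b_i ≤ i ∀i, a PF.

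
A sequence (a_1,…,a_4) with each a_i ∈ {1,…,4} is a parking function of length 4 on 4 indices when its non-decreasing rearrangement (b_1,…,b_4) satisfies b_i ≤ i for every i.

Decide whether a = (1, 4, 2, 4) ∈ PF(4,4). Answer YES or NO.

Order a: b = (1, 2, 4, 4).
  b_1=1 ≤ 1
  b_2=2 ≤ 2
  b_3=4 > 3
  fails at i=3 ⇒ NO

NO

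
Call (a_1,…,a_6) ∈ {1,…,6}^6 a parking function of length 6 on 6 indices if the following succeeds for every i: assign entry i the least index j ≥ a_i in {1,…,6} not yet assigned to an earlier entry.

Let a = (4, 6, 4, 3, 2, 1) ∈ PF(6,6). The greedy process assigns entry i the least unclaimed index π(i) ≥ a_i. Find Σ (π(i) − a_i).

Σπ = 21 ({1..6} each once); Σa = 4+6+4+3+2+1 = 20; disp = 21−20 = 1.

1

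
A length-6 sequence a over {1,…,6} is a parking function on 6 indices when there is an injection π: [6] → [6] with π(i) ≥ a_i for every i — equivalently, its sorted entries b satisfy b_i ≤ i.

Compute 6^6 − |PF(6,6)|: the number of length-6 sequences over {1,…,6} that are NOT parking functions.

|PF(6,6)| = (7−6)·7^(6−1) = 1 · 16807 = 16807 (Pollak)
E.g. (6,5,4,6,5,3) → sorted (3,4,5,5,6,6): b_1=3>1, not a PF.
6^6 − 16807 = 46656 − 16807 = 29849

29849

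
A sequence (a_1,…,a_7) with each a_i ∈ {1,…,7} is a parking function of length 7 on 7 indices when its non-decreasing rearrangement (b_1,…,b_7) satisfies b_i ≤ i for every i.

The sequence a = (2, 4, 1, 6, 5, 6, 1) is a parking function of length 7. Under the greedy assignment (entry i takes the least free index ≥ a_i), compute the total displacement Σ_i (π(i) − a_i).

3

Σπ(i) = 1+…+7 = 28; Σa = 2+4+1+6+5+6+1 = 25; disp = 28−25 = 3.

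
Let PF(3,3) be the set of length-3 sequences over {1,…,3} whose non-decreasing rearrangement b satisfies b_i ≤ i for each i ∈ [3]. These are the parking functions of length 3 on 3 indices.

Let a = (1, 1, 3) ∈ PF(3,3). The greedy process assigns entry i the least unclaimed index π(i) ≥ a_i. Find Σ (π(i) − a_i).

Σπ(i) = 1+…+3 = 6; Σa = 1+1+3 = 5; disp = 6−5 = 1.

1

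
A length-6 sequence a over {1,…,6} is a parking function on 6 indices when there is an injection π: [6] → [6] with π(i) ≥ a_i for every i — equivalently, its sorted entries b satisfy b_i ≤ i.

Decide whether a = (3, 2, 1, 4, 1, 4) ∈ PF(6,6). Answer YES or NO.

YES

Sorted: b = (1, 1, 2, 3, 4, 4).
  b_1=1 ≤ 1
  b_2=1 ≤ 2
  b_3=2 ≤ 3
  b_4=3 ≤ 4
  b_5=4 ≤ 5
  b_6=4 ≤ 6
All bounds hold ⇒ YES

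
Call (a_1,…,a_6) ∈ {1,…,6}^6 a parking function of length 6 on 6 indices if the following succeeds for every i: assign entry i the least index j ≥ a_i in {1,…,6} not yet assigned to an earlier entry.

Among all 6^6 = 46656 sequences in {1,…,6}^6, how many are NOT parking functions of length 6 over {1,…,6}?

#PF = (6−6+1)·(6+1)^(6−1) = 1 · 16807 = 16807
Check (4,6,5,4,6,6) → sorted (4,4,5,6,6,6): b_1=4>1, not a PF.
6^6 − 16807 = 46656 − 16807 = 29849

29849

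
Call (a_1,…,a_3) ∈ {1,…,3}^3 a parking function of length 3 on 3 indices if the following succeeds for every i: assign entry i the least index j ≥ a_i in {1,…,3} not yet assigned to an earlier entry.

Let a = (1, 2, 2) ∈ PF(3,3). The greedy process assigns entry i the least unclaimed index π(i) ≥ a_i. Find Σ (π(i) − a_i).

Σπ = 6 ({1..3} each once); Σa = 1+2+2 = 5; disp = 6−5 = 1.

1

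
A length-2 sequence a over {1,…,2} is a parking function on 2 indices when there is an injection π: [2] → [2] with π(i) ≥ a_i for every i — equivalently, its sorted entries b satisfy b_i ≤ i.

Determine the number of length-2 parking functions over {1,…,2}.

3

|PF| = (3−2)·3^(2−1) = 1×3 = 3 (Pollak)
Example (1,1) → sorted (1,1): b_i ≤ i ∀i, a PF.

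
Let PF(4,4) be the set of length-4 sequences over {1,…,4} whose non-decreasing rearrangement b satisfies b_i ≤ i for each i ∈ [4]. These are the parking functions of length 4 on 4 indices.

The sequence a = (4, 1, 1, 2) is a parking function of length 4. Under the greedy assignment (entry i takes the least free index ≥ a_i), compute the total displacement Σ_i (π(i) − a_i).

2

Σπ = 10 ({1..4} each once); Σa = 4+1+1+2 = 8; disp = 10−8 = 2.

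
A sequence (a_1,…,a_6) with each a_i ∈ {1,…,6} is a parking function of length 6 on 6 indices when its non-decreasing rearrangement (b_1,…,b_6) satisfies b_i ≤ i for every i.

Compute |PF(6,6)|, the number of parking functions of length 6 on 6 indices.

#PF = (6+1−6)·(6+1)^{6−1} = 1×16807 = 16807
Example (2,3,6,1,3,1) → sorted (1,1,2,3,3,6): b_i ≤ i ∀i, a PF.

16807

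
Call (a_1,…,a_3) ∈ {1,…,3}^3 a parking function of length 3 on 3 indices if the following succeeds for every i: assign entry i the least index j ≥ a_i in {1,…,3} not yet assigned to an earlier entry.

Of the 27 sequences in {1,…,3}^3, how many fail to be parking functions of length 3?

#PF = (3−3+1)·(3+1)^(3−1) = 1 · 16 = 16
E.g. (2,3,3) → sorted (2,3,3): b_1=2>1, not a PF.
Total 27; non-PF = 27−16 = 11

11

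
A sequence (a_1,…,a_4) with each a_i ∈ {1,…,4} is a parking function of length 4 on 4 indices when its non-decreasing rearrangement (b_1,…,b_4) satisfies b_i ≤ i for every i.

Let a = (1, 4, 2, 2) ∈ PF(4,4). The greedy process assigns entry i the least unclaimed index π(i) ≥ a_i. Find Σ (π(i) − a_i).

1

Σπ(i) = 1+…+4 = 10; Σa = 1+4+2+2 = 9; disp = 10−9 = 1.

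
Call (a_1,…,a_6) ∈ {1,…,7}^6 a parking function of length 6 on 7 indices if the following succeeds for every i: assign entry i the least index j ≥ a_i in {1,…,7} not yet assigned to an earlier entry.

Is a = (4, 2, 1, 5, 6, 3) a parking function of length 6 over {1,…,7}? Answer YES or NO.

YES

Sorted: b = (1, 2, 3, 4, 5, 6).
  b_1=1 ≤ 2
  b_2=2 ≤ 3
  b_3=3 ≤ 4
  b_4=4 ≤ 5
  b_5=5 ≤ 6
  b_6=6 ≤ 7
All bounds hold ⇒ YES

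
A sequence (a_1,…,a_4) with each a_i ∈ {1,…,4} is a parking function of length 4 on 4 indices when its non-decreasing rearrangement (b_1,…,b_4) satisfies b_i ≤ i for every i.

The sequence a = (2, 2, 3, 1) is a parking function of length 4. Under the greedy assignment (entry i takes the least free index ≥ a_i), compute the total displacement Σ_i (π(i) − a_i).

2

Σπ = 10 ({1..4} each once); Σa = 2+2+3+1 = 8; disp = 10−8 = 2.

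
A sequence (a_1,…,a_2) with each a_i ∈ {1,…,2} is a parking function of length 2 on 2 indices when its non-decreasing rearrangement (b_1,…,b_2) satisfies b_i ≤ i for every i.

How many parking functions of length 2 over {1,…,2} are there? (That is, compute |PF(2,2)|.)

|PF(2,2)| = (2+1−2)·(2+1)^{2−1} = 1×3 = 3
One tuple (1,1) → sorted (1,1): b_i ≤ i ∀i, a PF.

3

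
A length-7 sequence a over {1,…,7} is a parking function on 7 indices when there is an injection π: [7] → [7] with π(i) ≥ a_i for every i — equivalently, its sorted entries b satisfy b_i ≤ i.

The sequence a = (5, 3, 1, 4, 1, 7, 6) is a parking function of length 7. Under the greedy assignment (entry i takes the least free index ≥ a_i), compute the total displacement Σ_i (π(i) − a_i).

1

Σπ = 7·8/2 = 28 (π permutes [7]); Σa = 5+3+1+4+1+7+6 = 27; disp = 28−27 = 1.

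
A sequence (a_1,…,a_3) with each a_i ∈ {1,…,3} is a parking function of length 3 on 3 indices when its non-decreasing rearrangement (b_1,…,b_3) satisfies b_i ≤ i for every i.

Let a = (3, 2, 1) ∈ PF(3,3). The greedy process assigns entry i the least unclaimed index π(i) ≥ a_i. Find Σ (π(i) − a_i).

Σπ = 3·4/2 = 6 (π permutes [3]); Σa = 3+2+1 = 6; disp = 6−6 = 0.

0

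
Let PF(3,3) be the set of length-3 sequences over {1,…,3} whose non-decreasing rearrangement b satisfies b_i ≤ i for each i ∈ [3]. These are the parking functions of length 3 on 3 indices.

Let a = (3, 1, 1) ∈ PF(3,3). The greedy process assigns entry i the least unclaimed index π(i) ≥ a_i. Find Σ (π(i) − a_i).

Σπ = 6 ({1..3} each once); Σa = 3+1+1 = 5; disp = 6−5 = 1.

1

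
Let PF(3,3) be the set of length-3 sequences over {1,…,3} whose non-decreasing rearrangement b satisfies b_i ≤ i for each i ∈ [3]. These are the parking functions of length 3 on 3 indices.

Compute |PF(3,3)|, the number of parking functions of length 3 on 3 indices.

|PF| = (3+1−3)·(3+1)^{3−1} = 1×16 = 16 (Pollak)
One tuple (1,1,1) → sorted (1,1,1): b_i ≤ i ∀i, a PF.

16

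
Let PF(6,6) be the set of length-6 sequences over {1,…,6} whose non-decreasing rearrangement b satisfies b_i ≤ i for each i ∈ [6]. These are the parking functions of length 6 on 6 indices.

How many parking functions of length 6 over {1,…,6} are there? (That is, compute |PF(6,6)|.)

16807

#PF = (6−6+1)·(6+1)^(6−1) = 1 · 16807 = 16807 (Pollak)
Check (2,5,1,2,4,4) → sorted (1,2,2,4,4,5): b_i ≤ i ∀i, a PF.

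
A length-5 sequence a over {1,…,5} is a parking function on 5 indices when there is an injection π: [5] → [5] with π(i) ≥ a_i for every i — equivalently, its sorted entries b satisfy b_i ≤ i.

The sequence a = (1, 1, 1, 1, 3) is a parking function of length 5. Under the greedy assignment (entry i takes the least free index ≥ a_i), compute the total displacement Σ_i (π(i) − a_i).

Σπ(i) = 1+…+5 = 15; Σa = 1+1+1+1+3 = 7; disp = 15−7 = 8.

8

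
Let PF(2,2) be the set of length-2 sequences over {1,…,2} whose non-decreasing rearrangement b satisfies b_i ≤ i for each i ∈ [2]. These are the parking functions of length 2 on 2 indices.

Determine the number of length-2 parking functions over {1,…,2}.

3

Count = (3−2)·3^(2−1) = 1×3 = 3 [KW]
Example (1,1) → sorted (1,1): b_i ≤ i ∀i, a PF.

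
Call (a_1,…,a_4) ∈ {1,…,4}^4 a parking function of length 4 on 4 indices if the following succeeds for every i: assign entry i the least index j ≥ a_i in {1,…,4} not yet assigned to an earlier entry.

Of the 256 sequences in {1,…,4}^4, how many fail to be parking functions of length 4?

131

#PF = 1·5^3 = 1 · 125 = 125
E.g. (4,3,3,4) → sorted (3,3,4,4): b_1=3>1, not a PF.
4^4 − 125 = 256 − 125 = 131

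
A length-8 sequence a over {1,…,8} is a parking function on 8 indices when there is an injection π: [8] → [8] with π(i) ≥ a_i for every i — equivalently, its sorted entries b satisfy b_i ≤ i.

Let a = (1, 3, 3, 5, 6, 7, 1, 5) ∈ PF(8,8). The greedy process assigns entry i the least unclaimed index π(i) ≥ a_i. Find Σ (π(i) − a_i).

5

Σπ(i) = 1+…+8 = 36; Σa = 1+3+3+5+6+7+1+5 = 31; disp = 36−31 = 5.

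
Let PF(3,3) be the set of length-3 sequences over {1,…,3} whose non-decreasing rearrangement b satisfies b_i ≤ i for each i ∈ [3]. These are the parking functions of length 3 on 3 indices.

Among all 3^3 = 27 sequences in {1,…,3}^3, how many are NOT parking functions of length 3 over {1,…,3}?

11

Count = 1·4^2 = 1 · 16 = 16 (Konheim–Weiss)
One tuple (2,2,3) → sorted (2,2,3): b_1=2>1, not a PF.
So 27 − 16 = 11 fail.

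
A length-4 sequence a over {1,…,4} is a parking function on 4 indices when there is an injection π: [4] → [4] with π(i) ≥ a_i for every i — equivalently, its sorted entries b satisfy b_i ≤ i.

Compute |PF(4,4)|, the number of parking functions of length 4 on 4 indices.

Count = (4−4+1)·(4+1)^(4−1) = 1·125 = 125 (Konheim–Weiss)
Check (1,1,2,4) → sorted (1,1,2,4): b_i ≤ i ∀i, a PF.

125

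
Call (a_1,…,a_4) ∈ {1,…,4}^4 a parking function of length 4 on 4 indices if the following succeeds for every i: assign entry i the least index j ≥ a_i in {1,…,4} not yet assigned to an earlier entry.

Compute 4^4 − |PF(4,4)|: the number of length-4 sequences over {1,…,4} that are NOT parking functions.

131

#PF = 1·5^3 = 1×125 = 125
Check (3,4,1,4) → sorted (1,3,4,4): b_2=3>2, not a PF.
4^4 − 125 = 256 − 125 = 131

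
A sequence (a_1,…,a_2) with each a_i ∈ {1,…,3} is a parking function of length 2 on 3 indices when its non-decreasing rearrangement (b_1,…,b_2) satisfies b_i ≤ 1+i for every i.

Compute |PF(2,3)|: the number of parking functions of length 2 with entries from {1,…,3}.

8

|PF(2,3)| = 2·4^1 = 2·4 = 8
Check (1,2) → sorted (1,2): b_i ≤ 1+i ∀i, a PF.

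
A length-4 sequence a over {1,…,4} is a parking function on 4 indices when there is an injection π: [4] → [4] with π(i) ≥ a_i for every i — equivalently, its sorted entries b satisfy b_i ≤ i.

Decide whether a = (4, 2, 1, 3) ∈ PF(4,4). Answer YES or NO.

Order a: b = (1, 2, 3, 4).
  b_1=1 ≤ 1
  b_2=2 ≤ 2
  b_3=3 ≤ 3
  b_4=4 ≤ 4
All bounds hold ⇒ YES

YES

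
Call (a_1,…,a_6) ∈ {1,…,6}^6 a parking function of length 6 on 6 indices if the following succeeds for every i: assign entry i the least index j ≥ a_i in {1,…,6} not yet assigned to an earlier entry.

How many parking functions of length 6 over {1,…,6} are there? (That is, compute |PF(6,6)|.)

#PF = (7−6)·7^(6−1) = 1 · 16807 = 16807 (Konheim–Weiss)
Check (2,4,1,1,3,6) → sorted (1,1,2,3,4,6): b_i ≤ i ∀i, a PF.

16807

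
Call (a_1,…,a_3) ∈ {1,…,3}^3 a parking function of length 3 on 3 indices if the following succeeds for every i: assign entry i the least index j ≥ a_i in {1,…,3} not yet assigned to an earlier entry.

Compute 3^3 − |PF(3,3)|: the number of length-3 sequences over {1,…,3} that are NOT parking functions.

11

|PF(3,3)| = 1·4^2 = 1·16 = 16 [KW]
Example (3,3,3) → sorted (3,3,3): b_1=3>1, not a PF.
So 27 − 16 = 11 fail.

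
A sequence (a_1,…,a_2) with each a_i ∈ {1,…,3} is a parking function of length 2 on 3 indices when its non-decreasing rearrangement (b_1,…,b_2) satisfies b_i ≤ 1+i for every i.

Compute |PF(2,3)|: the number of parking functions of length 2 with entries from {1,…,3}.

|PF(2,3)| = (3−2+1)·(3+1)^(2−1) = 2 · 4 = 8 [KW]
Check (2,1) → sorted (1,2): b_i ≤ 1+i ∀i, a PF.

8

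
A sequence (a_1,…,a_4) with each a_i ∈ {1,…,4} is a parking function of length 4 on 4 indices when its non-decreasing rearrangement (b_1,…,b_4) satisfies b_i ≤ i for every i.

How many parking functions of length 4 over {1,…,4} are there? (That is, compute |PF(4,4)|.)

125

#PF = (4+1−4)·(4+1)^{4−1} = 1×125 = 125 [KW]
E.g. (2,1,2,2) → sorted (1,2,2,2): b_i ≤ i ∀i, a PF.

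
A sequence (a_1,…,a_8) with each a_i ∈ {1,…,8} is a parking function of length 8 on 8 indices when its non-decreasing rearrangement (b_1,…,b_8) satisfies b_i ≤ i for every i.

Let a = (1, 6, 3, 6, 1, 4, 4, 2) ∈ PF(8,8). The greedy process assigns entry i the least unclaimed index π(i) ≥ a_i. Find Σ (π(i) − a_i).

Σπ(i) = 1+…+8 = 36; Σa = 1+6+3+6+1+4+4+2 = 27; disp = 36−27 = 9.

9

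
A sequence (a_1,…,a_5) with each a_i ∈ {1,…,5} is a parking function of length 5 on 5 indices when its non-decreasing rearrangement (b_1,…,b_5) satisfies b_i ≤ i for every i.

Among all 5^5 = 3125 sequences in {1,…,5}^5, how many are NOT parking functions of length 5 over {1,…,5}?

1829

|PF(5,5)| = (5−5+1)·(5+1)^(5−1) = 1×1296 = 1296
One tuple (3,2,3,4,4) → sorted (2,3,3,4,4): b_1=2>1, not a PF.
So 3125 − 1296 = 1829 fail.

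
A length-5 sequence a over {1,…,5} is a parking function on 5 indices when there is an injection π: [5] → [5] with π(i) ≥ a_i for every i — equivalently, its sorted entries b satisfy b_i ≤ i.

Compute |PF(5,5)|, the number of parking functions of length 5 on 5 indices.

#PF = 1·6^4 = 1·1296 = 1296 (Pollak)
One tuple (5,2,1,1,3) → sorted (1,1,2,3,5): b_i ≤ i ∀i, a PF.

1296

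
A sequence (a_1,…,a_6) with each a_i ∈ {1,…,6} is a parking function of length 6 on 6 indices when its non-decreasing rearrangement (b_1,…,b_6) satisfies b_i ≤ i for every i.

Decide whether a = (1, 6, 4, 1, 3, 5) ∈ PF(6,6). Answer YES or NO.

YES

Order a: b = (1, 1, 3, 4, 5, 6).
  b_1=1 ≤ 1
  b_2=1 ≤ 2
  b_3=3 ≤ 3
  b_4=4 ≤ 4
  b_5=5 ≤ 5
  b_6=6 ≤ 6
All bounds hold ⇒ YES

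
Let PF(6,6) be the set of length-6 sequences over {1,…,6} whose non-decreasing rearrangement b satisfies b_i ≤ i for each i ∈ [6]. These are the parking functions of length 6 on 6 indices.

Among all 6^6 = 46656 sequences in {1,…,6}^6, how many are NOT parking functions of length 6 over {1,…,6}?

29849

#PF = (6−6+1)·(6+1)^(6−1) = 1×16807 = 16807 [KW]
Example (3,3,6,4,6,5) → sorted (3,3,4,5,6,6): b_1=3>1, not a PF.
So 46656 − 16807 = 29849 fail.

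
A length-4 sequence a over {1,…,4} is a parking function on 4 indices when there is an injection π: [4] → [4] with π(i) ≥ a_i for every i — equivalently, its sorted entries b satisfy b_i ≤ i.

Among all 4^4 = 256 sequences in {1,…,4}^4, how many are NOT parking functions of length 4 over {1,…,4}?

131

Count = 1·5^3 = 1 · 125 = 125 (Pollak)
Check (2,3,3,4) → sorted (2,3,3,4): b_1=2>1, not a PF.
4^4 − 125 = 256 − 125 = 131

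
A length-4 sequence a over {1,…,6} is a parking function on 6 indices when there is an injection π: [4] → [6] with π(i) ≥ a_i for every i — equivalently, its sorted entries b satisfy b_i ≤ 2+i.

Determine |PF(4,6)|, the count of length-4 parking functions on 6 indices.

|PF(4,6)| = (6−4+1)·(6+1)^(4−1) = 3·343 = 1029
Check (3,6,5,1) → sorted (1,3,5,6): b_i ≤ 2+i ∀i, a PF.

1029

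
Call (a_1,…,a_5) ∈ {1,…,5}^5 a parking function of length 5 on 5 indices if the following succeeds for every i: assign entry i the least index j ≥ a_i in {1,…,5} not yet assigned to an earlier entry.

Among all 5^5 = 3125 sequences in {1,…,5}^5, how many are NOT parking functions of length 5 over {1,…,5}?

#PF = 1·6^4 = 1×1296 = 1296 (Konheim–Weiss)
Check (4,5,3,5,4) → sorted (3,4,4,5,5): b_1=3>1, not a PF.
5^5 − 1296 = 3125 − 1296 = 1829

1829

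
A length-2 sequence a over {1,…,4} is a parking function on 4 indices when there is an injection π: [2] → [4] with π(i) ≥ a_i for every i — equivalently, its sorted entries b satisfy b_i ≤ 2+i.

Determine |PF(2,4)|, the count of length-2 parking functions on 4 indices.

Count = 3·5^1 = 3×5 = 15 (Pollak)
Example (1,1) → sorted (1,1): b_i ≤ 2+i ∀i, a PF.

15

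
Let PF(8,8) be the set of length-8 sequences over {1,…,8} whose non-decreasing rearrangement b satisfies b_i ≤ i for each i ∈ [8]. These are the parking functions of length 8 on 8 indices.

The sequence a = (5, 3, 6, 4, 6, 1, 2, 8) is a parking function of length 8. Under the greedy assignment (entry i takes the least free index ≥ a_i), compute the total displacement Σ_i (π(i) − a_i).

1

Σπ(i) = 1+…+8 = 36; Σa = 5+3+6+4+6+1+2+8 = 35; disp = 36−35 = 1.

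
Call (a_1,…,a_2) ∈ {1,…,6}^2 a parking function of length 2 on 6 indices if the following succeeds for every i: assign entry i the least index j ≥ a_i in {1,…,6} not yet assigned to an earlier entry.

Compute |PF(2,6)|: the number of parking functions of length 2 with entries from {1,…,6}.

35

|PF(2,6)| = 5·7^1 = 5×7 = 35
E.g. (2,1) → sorted (1,2): b_i ≤ 4+i ∀i, a PF.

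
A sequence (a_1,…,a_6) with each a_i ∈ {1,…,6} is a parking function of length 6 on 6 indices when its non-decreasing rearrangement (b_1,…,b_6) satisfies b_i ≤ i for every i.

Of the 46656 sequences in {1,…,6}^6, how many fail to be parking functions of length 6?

29849

#PF = 1·7^5 = 1×16807 = 16807 (Pollak)
E.g. (6,4,3,3,6,2) → sorted (2,3,3,4,6,6): b_1=2>1, not a PF.
Total 46656; non-PF = 46656−16807 = 29849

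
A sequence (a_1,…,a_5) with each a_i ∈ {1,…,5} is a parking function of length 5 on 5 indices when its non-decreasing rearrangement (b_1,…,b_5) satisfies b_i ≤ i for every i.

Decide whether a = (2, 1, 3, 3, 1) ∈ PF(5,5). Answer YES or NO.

Sorted: b = (1, 1, 2, 3, 3).
  b_1=1 ≤ 1
  b_2=1 ≤ 2
  b_3=2 ≤ 3
  b_4=3 ≤ 4
  b_5=3 ≤ 5
All bounds hold ⇒ YES

YES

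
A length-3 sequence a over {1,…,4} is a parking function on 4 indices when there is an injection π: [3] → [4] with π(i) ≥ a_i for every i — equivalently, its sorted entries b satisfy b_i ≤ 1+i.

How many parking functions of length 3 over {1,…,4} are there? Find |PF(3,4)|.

#PF = (5−3)·5^(3−1) = 2×25 = 50 [KW]
Example (2,4,1) → sorted (1,2,4): b_i ≤ 1+i ∀i, a PF.

50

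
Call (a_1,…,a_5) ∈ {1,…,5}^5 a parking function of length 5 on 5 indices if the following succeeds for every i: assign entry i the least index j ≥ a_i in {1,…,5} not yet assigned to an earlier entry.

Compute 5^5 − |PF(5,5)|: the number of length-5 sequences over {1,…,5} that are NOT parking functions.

1829

Count = (5+1−5)·(5+1)^{5−1} = 1×1296 = 1296 (Konheim–Weiss)
Example (5,5,5,3,2) → sorted (2,3,5,5,5): b_1=2>1, not a PF.
So 3125 − 1296 = 1829 fail.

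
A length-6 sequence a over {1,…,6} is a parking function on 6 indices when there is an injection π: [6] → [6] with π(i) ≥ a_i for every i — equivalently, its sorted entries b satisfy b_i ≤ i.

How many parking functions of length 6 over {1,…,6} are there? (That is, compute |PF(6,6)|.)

16807

|PF(6,6)| = (7−6)·7^(6−1) = 1·16807 = 16807 (Pollak)
Example (2,3,5,3,5,1) → sorted (1,2,3,3,5,5): b_i ≤ i ∀i, a PF.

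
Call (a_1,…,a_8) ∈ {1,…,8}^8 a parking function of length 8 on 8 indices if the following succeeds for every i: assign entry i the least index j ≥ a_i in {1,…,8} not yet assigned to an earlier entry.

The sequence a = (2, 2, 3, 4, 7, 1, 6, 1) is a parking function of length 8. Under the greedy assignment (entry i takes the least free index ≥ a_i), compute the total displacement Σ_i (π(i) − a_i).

10

Σπ(i) = 1+…+8 = 36; Σa = 2+2+3+4+7+1+6+1 = 26; disp = 36−26 = 10.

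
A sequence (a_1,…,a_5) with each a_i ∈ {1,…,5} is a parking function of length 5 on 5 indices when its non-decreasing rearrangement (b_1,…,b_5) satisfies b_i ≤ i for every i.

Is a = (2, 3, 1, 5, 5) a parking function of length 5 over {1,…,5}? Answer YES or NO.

Order a: b = (1, 2, 3, 5, 5).
  b_1=1 ≤ 1
  b_2=2 ≤ 2
  b_3=3 ≤ 3
  b_4=5 > 4
  fails at i=4 ⇒ NO

NO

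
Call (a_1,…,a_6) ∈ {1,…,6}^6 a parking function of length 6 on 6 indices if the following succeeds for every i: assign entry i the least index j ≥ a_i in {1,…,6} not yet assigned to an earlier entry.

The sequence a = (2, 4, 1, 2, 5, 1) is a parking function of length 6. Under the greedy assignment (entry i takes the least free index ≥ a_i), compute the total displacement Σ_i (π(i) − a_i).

6

Σπ = 6·7/2 = 21 (π permutes [6]); Σa = 2+4+1+2+5+1 = 15; disp = 21−15 = 6.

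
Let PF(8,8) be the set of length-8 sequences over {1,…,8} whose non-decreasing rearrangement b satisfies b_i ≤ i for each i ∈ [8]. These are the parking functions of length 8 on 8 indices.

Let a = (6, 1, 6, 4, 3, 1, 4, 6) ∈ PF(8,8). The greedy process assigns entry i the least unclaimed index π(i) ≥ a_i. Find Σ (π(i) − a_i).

Σπ = 36 ({1..8} each once); Σa = 6+1+6+4+3+1+4+6 = 31; disp = 36−31 = 5.

5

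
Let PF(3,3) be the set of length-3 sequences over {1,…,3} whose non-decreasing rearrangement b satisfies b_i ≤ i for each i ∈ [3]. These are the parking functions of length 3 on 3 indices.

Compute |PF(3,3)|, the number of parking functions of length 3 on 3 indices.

16

|PF(3,3)| = (3+1−3)·(3+1)^{3−1} = 1·16 = 16 (Pollak)
Example (2,2,1) → sorted (1,2,2): b_i ≤ i ∀i, a PF.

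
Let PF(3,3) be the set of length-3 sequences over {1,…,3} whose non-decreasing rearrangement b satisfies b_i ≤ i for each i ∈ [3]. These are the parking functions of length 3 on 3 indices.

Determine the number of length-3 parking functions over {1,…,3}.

|PF| = (3+1−3)·(3+1)^{3−1} = 1·16 = 16 (Konheim–Weiss)
Example (1,1,1) → sorted (1,1,1): b_i ≤ i ∀i, a PF.

16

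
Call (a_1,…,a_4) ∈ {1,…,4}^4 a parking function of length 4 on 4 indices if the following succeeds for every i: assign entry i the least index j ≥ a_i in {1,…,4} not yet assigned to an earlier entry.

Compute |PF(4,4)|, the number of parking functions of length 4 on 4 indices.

125

|PF| = (5−4)·5^(4−1) = 1×125 = 125 (Pollak)
E.g. (4,1,2,1) → sorted (1,1,2,4): b_i ≤ i ∀i, a PF.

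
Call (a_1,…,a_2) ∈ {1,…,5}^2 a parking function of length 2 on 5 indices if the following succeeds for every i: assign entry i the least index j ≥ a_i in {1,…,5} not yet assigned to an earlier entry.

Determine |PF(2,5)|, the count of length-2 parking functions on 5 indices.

24

Count = 4·6^1 = 4×6 = 24 (Konheim–Weiss)
Check (1,1) → sorted (1,1): b_i ≤ 3+i ∀i, a PF.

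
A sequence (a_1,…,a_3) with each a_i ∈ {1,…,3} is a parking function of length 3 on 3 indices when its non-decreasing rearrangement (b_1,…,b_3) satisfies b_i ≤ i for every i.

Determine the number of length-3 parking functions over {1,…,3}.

|PF| = (3−3+1)·(3+1)^(3−1) = 1·16 = 16 [KW]
Check (1,1,3) → sorted (1,1,3): b_i ≤ i ∀i, a PF.

16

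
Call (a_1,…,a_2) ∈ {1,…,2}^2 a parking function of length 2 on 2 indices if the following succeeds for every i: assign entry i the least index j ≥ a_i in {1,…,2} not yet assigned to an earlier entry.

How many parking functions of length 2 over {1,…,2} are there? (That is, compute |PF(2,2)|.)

3

Count = 1·3^1 = 1·3 = 3 (Konheim–Weiss)
E.g. (1,1) → sorted (1,1): b_i ≤ i ∀i, a PF.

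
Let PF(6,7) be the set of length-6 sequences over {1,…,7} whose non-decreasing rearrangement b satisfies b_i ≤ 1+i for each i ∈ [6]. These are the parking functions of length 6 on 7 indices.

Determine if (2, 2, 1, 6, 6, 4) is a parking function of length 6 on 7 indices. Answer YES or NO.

Sorted: b = (1, 2, 2, 4, 6, 6).
  b_1=1 ≤ 2
  b_2=2 ≤ 3
  b_3=2 ≤ 4
  b_4=4 ≤ 5
  b_5=6 ≤ 6
  b_6=6 ≤ 7
All bounds hold ⇒ YES

YES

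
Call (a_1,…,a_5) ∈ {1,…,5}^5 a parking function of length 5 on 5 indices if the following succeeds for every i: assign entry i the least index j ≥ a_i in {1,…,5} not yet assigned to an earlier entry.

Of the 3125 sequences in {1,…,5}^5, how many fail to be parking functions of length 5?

|PF(5,5)| = (6−5)·6^(5−1) = 1 · 1296 = 1296 (Pollak)
One tuple (3,5,4,5,2) → sorted (2,3,4,5,5): b_1=2>1, not a PF.
Total 3125; non-PF = 3125−1296 = 1829

1829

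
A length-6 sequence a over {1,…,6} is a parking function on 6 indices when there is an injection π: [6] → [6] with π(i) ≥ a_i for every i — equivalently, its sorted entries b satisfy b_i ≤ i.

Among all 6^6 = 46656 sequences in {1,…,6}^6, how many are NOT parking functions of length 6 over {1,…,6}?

Count = 1·7^5 = 1×16807 = 16807 (Konheim–Weiss)
E.g. (5,4,4,4,4,2) → sorted (2,4,4,4,4,5): b_1=2>1, not a PF.
Total 46656; non-PF = 46656−16807 = 29849

29849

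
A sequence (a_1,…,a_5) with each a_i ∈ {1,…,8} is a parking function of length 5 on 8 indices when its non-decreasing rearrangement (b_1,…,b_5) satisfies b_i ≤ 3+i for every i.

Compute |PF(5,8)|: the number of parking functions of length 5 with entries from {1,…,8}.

26244

Count = 4·9^4 = 4×6561 = 26244 (Konheim–Weiss)
One tuple (1,8,4,3,3) → sorted (1,3,3,4,8): b_i ≤ 3+i ∀i, a PF.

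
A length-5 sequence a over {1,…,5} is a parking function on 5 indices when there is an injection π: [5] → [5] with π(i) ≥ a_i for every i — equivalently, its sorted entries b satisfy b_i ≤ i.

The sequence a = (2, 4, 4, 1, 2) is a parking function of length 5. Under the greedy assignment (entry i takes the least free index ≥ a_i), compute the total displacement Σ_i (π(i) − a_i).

Σπ = 15 ({1..5} each once); Σa = 2+4+4+1+2 = 13; disp = 15−13 = 2.

2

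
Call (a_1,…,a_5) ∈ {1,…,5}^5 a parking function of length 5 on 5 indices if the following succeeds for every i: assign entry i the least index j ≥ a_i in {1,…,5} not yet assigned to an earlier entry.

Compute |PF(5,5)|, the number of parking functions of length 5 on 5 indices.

1296

#PF = (5−5+1)·(5+1)^(5−1) = 1 · 1296 = 1296
Check (1,2,1,2,1) → sorted (1,1,1,2,2): b_i ≤ i ∀i, a PF.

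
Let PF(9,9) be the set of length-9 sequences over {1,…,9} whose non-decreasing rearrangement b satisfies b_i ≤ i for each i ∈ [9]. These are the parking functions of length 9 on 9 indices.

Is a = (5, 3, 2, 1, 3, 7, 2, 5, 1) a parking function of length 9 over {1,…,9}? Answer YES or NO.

Rearranged: b = (1, 1, 2, 2, 3, 3, 5, 5, 7).
  b_1=1 ≤ 1
  b_2=1 ≤ 2
  b_3=2 ≤ 3
  b_4=2 ≤ 4
  b_5=3 ≤ 5
  b_6=3 ≤ 6
  b_7=5 ≤ 7
  b_8=5 ≤ 8
  b_9=7 ≤ 9
All bounds hold ⇒ YES

YES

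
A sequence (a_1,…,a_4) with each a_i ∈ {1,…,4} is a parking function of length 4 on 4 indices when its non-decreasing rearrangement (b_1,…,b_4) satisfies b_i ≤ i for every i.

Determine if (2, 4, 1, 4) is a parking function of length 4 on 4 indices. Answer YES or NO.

Rearranged: b = (1, 2, 4, 4).
  b_1=1 ≤ 1
  b_2=2 ≤ 2
  b_3=4 > 3
  fails at i=3 ⇒ NO

NO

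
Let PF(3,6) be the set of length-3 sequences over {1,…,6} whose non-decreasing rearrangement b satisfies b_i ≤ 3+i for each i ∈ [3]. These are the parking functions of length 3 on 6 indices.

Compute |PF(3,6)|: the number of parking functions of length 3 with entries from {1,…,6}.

Count = (6+1−3)·(6+1)^{3−1} = 4×49 = 196
Check (4,3,3) → sorted (3,3,4): b_i ≤ 3+i ∀i, a PF.

196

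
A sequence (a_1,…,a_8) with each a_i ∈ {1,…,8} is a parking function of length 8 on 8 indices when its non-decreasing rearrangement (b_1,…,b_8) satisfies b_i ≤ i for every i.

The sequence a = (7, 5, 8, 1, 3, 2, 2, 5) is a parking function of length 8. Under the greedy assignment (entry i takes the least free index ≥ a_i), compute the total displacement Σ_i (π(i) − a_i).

3

Σπ = 36 ({1..8} each once); Σa = 7+5+8+1+3+2+2+5 = 33; disp = 36−33 = 3.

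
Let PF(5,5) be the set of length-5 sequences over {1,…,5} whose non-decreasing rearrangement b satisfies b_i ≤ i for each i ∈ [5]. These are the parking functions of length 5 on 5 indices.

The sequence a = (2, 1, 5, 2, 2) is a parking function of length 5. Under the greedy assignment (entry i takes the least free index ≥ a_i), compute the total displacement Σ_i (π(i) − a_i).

3

Σπ = 15 ({1..5} each once); Σa = 2+1+5+2+2 = 12; disp = 15−12 = 3.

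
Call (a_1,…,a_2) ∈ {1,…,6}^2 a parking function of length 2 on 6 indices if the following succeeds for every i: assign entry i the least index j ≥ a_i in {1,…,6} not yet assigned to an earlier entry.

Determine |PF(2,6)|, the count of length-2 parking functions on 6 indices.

#PF = 5·7^1 = 5·7 = 35 (Pollak)
One tuple (3,2) → sorted (2,3): b_i ≤ 4+i ∀i, a PF.

35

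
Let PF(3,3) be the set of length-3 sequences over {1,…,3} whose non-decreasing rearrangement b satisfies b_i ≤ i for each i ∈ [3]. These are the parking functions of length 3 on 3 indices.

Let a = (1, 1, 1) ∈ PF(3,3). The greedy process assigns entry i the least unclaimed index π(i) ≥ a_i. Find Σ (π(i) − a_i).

Σπ = 3·4/2 = 6 (π permutes [3]); Σa = 1+1+1 = 3; disp = 6−3 = 3.

3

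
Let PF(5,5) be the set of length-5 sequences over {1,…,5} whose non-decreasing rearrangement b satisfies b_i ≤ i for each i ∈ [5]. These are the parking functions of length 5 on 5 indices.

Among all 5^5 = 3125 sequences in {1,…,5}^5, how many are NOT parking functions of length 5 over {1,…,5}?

1829

|PF(5,5)| = (5−5+1)·(5+1)^(5−1) = 1 · 1296 = 1296 (Konheim–Weiss)
One tuple (4,3,4,3,4) → sorted (3,3,4,4,4): b_1=3>1, not a PF.
5^5 − 1296 = 3125 − 1296 = 1829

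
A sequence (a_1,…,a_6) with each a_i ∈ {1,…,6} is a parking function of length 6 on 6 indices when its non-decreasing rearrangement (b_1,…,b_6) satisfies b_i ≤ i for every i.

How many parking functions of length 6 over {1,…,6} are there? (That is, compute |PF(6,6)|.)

16807

Count = (6−6+1)·(6+1)^(6−1) = 1·16807 = 16807 (Konheim–Weiss)
One tuple (2,6,1,1,5,1) → sorted (1,1,1,2,5,6): b_i ≤ i ∀i, a PF.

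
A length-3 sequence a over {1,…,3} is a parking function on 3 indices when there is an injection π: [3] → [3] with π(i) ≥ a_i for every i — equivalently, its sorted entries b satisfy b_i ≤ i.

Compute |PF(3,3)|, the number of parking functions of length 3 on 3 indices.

16

Count = (4−3)·4^(3−1) = 1 · 16 = 16 (Pollak)
One tuple (1,1,1) → sorted (1,1,1): b_i ≤ i ∀i, a PF.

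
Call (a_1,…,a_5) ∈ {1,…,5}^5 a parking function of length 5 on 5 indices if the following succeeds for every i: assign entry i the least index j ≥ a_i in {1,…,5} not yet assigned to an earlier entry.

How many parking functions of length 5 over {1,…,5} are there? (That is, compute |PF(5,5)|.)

|PF(5,5)| = (5−5+1)·(5+1)^(5−1) = 1 · 1296 = 1296 [KW]
Example (5,2,1,2,4) → sorted (1,2,2,4,5): b_i ≤ i ∀i, a PF.

1296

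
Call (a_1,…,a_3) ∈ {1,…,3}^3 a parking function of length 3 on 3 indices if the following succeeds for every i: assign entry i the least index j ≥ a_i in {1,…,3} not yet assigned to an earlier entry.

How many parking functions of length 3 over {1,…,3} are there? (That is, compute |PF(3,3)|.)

16

|PF| = (3−3+1)·(3+1)^(3−1) = 1·16 = 16 (Konheim–Weiss)
E.g. (1,3,1) → sorted (1,1,3): b_i ≤ i ∀i, a PF.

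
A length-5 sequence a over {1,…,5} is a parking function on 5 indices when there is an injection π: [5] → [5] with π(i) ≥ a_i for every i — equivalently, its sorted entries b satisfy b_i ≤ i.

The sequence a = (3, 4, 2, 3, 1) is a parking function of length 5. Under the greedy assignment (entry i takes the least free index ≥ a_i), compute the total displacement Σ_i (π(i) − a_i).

2

Σπ = 15 ({1..5} each once); Σa = 3+4+2+3+1 = 13; disp = 15−13 = 2.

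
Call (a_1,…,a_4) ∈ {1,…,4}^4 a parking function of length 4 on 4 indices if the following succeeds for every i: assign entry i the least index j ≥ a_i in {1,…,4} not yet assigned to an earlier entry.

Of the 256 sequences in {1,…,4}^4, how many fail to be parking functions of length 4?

131

|PF(4,4)| = (4−4+1)·(4+1)^(4−1) = 1 · 125 = 125 (Konheim–Weiss)
E.g. (4,2,3,3) → sorted (2,3,3,4): b_1=2>1, not a PF.
So 256 − 125 = 131 fail.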